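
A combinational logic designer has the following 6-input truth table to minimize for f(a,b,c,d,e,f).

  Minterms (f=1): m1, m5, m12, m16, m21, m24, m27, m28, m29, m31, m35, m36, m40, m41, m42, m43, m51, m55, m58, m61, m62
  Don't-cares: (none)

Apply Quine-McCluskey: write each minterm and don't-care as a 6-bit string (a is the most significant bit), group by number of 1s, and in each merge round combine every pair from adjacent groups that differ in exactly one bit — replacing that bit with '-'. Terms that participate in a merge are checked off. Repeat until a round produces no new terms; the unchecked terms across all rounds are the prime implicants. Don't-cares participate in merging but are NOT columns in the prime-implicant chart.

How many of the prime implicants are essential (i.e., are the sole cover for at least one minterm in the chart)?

9

size-2^0 implicants → 000001(✓)  000101(✓)  001100(✓)  010000(✓)  010101(✓)  011000(✓)  011011(✓)  011100(✓)  011101(✓)  011111(✓)  100011(✓)  100100  101000(✓)  101001(✓)  101010(✓)  101011(✓)  110011(✓)  110111(✓)  111010(✓)  111101(✓)  111110(✓)
size-2^1 implicants → -11101  0-0101  0-1100  000-01  01-000  01-101  011-00  011-11  0111-1  01110-  1-0011  1-1010  10-011  1010-0(✓)  1010-1(✓)  10100-(✓)  10101-(✓)  110-11  111-10
size-2^2 implicants → 1010--
Unchecked terms (primes): -11101, 0-0101, 0-1100, 000-01, 01-000, 01-101, 011-00, 011-11, 0111-1, 01110-, 1-0011, 1-1010, 10-011, 100100, 1010--, 110-11, 111-10
Minterm coverage:
  m1 ⊆ 000-01 [E]
  m5 ⊆ 0-0101,000-01
  m12 ⊆ 0-1100 [E]
  m16 ⊆ 01-000 [E]
  m21 ⊆ 0-0101,01-101
  m24 ⊆ 01-000,011-00
  m27 ⊆ 011-11 [E]
  m28 ⊆ 0-1100,011-00,01110-
  m29 ⊆ -11101,01-101,0111-1,01110-
  m31 ⊆ 011-11,0111-1
  m35 ⊆ 1-0011,10-011
  m36 ⊆ 100100 [E]
  m40 ⊆ 1010-- [E]
  m41 ⊆ 1010-- [E]
  m42 ⊆ 1-1010,1010--
  m43 ⊆ 10-011,1010--
  m51 ⊆ 1-0011,110-11
  m55 ⊆ 110-11 [E]
  m58 ⊆ 1-1010,111-10
  m61 ⊆ -11101 [E]
  m62 ⊆ 111-10 [E]
E = {-11101, 0-1100, 000-01, 01-000, 011-11, 100100, 1010--, 110-11, 111-10}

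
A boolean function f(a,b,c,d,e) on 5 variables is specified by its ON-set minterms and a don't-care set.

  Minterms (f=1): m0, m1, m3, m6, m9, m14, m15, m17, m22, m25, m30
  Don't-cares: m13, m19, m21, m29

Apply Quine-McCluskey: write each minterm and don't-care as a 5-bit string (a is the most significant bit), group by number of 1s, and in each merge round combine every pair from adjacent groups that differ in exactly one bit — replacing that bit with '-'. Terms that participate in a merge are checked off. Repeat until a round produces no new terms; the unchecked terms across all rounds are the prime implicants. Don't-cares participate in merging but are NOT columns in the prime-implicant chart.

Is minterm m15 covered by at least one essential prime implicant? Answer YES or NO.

size-2^0 implicants → 00000(✓)  00001(✓)  00011(✓)  00110(✓)  01001(✓)  01101(✓)  01110(✓)  01111(✓)  10001(✓)  10011(✓)  10101(✓)  10110(✓)  11001(✓)  11101(✓)  11110(✓)
size-2^1 implicants → -0001(✓)  -0011(✓)  -0110(✓)  -1001(✓)  -1101(✓)  -1110(✓)  0-001(✓)  0-110(✓)  000-1(✓)  0000-  01-01(✓)  011-1  0111-  1-001(✓)  1-101(✓)  1-110(✓)  10-01(✓)  100-1(✓)  11-01(✓)
size-2^2 implicants → --001  --110  -00-1  -1-01  1--01
Unchecked terms (primes): --001, --110, -00-1, -1-01, 0000-, 011-1, 0111-, 1--01
Minterm coverage:
  m0 ⊆ 0000- [E]
  m1 ⊆ --001,-00-1,0000-
  m3 ⊆ -00-1 [E]
  m6 ⊆ --110 [E]
  m9 ⊆ --001,-1-01
  m14 ⊆ --110,0111-
  m15 ⊆ 011-1,0111-
  m17 ⊆ --001,-00-1,1--01
  m22 ⊆ --110 [E]
  m25 ⊆ --001,-1-01,1--01
  m30 ⊆ --110 [E]
E = {--110, -00-1, 0000-}

NO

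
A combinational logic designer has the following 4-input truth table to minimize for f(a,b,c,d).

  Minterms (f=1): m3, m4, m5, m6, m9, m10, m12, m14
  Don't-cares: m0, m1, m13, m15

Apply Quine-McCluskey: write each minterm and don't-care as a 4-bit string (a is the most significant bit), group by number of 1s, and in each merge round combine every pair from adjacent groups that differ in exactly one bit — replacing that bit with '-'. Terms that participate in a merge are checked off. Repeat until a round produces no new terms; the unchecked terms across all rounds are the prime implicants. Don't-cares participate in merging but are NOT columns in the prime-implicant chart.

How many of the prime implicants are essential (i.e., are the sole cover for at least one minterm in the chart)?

[col 0] 0000*, 0001*, 0011*, 0100*, 0101*, 0110*, 1001*, 1010*, 1100*, 1101*, 1110*, 1111*
[col 1] -001*, -100*, -101*, -110*, 0-00*, 0-01*, 00-1, 000-*, 01-0*, 010-*, 1-01*, 1-10, 11-0*, 11-1*, 110-*, 111-*
[col 2] --01, -1-0, -10-, 0-0-, 11--
Prime implicants: --01, -1-0, -10-, 0-0-, 00-1, 1-10, 11--
PI chart (minterm → PIs covering it):
  3 | 00-1  (sole → essential)
  4 | -1-0,-10-,0-0-
  5 | --01,-10-,0-0-
  6 | -1-0  (sole → essential)
  9 | --01  (sole → essential)
  10 | 1-10  (sole → essential)
  12 | -1-0,-10-,11--
  14 | -1-0,1-10,11--
Essential prime implicants: --01, -1-0, 00-1, 1-10

4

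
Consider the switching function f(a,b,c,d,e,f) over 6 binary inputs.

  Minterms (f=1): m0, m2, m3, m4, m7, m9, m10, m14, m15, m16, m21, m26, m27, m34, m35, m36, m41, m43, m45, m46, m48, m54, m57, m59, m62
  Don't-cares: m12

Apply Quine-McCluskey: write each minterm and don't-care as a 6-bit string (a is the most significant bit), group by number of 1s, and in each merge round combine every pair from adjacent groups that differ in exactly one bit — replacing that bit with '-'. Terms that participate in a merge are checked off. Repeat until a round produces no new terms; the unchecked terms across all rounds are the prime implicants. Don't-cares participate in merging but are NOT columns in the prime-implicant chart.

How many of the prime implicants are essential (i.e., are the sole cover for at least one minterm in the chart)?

Round 0: 000000✓ 000010✓ 000011✓ 000100✓ 000111✓ 001001✓ 001010✓ 001100✓ 001110✓ 001111✓ 010000✓ 010101 011010✓ 011011✓ 100010✓ 100011✓ 100100✓ 101001✓ 101011✓ 101101✓ 101110✓ 110000✓ 110110✓ 111001✓ 111011✓ 111110✓
Round 1: -00010✓ -00011✓ -00100 -01001 -01110 -10000 -11011 0-0000 0-1010 00-010 00-100 00-111 000-00 000-11 0000-0 00001-✓ 001-10 0011-0 00111- 01101- 1-1001✓ 1-1011✓ 1-1110 10-011 10001-✓ 101-01 1010-1✓ 11-110 1110-1✓
Round 2: -0001- 1-10-1
PIs = {-0001-, -00100, -01001, -01110, -10000, -11011, 0-0000, 0-1010, 00-010, 00-100, 00-111, 000-00, 000-11, 0000-0, 001-10, 0011-0, 00111-, 010101, 01101-, 1-10-1, 1-1110, 10-011, 101-01, 11-110}
Coverage chart:
  m0: 0-0000,000-00,0000-0
  m2: -0001-,00-010,0000-0
  m3: -0001-,000-11
  m4: -00100,00-100,000-00
  m7: 00-111,000-11
  m9: -01001 ←essential
  m10: 0-1010,00-010,001-10
  m14: -01110,001-10,0011-0,00111-
  m15: 00-111,00111-
  m16: -10000,0-0000
  m21: 010101 ←essential
  m26: 0-1010,01101-
  m27: -11011,01101-
  m34: -0001- ←essential
  m35: -0001-,10-011
  m36: -00100 ←essential
  m41: -01001,1-10-1,101-01
  m43: 1-10-1,10-011
  m45: 101-01 ←essential
  m46: -01110,1-1110
  m48: -10000 ←essential
  m54: 11-110 ←essential
  m57: 1-10-1 ←essential
  m59: -11011,1-10-1
  m62: 1-1110,11-110
Essential: -0001-, -00100, -01001, -10000, 010101, 1-10-1, 101-01, 11-110

8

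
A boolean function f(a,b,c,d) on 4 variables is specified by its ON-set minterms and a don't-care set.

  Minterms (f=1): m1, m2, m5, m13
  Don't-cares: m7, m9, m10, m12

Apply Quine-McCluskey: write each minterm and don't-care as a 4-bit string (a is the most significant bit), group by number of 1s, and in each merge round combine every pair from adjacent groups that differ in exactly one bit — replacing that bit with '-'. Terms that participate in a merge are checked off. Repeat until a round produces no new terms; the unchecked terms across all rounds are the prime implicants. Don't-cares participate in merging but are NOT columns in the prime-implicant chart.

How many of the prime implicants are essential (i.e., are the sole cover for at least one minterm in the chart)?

2

Round 0: 0001✓ 0010✓ 0101✓ 0111✓ 1001✓ 1010✓ 1100✓ 1101✓
Round 1: -001✓ -010 -101✓ 0-01✓ 01-1 1-01✓ 110-
Round 2: --01
PIs = {--01, -010, 01-1, 110-}
Coverage chart:
  m1: --01 ←essential
  m2: -010 ←essential
  m5: --01,01-1
  m13: --01,110-
Essential: --01, -010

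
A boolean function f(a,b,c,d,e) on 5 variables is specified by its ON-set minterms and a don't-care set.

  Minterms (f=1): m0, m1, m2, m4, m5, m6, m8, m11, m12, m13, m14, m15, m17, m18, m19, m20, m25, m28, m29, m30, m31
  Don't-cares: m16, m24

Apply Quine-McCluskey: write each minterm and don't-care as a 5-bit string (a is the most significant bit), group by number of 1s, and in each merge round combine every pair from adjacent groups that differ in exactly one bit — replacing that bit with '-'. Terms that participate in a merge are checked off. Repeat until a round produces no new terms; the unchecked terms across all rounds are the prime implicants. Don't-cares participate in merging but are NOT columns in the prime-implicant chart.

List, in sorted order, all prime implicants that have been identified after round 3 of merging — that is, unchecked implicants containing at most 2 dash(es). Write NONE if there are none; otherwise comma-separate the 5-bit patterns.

-00-0, -000-, 0-1-0, 0-10-, 00--0, 00-0-, 01-11, 1-00-, 100--, 11-0-

Round 0: 00000✓ 00001✓ 00010✓ 00100✓ 00101✓ 00110✓ 01000✓ 01011✓ 01100✓ 01101✓ 01110✓ 01111✓ 10000✓ 10001✓ 10010✓ 10011✓ 10100✓ 11000✓ 11001✓ 11100✓ 11101✓ 11110✓ 11111✓
Round 1: -0000✓ -0001✓ -0010✓ -0100✓ -1000✓ -1100✓ -1101✓ -1110✓ -1111✓ 0-000✓ 0-100✓ 0-101✓ 0-110✓ 00-00✓ 00-01✓ 00-10✓ 000-0✓ 0000-✓ 001-0✓ 0010-✓ 01-00✓ 01-11 011-0✓ 011-1✓ 0110-✓ 0111-✓ 1-000✓ 1-001✓ 1-100✓ 10-00✓ 100-0✓ 100-1✓ 1000-✓ 1001-✓ 11-00✓ 11-01✓ 1100-✓ 111-0✓ 111-1✓ 1110-✓ 1111-✓
Round 2: --000✓ --100✓ -0-00✓ -00-0 -000- -1-00✓ -11-0✓ -11-1✓ -110-✓ -111-✓ 0--00✓ 0-1-0 0-10- 00--0 00-0- 011--✓ 1--00✓ 1-00- 100-- 11-0- 111--✓
Round 3: ---00 -11--
PIs = {---00, -00-0, -000-, -11--, 0-1-0, 0-10-, 00--0, 00-0-, 01-11, 1-00-, 100--, 11-0-}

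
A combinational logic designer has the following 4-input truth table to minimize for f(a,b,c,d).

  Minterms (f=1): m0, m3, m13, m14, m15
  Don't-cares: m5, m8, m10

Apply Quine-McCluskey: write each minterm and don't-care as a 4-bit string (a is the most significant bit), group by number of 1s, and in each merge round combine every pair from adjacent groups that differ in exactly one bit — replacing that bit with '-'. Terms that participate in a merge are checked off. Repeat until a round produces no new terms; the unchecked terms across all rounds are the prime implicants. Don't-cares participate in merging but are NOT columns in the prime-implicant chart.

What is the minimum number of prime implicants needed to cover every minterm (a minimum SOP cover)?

4

[col 0] 0000*, 0011, 0101*, 1000*, 1010*, 1101*, 1110*, 1111*
[col 1] -000, -101, 1-10, 10-0, 11-1, 111-
Prime implicants: -000, -101, 0011, 1-10, 10-0, 11-1, 111-
PI chart (minterm → PIs covering it):
  0 | -000  (sole → essential)
  3 | 0011  (sole → essential)
  13 | -101,11-1
  14 | 1-10,111-
  15 | 11-1,111-
Essential prime implicants: -000, 0011
Petrick residual → -101, 111-
Minimum SOP uses 4 PIs: b'c'd' + bc'd + a'b'cd + abc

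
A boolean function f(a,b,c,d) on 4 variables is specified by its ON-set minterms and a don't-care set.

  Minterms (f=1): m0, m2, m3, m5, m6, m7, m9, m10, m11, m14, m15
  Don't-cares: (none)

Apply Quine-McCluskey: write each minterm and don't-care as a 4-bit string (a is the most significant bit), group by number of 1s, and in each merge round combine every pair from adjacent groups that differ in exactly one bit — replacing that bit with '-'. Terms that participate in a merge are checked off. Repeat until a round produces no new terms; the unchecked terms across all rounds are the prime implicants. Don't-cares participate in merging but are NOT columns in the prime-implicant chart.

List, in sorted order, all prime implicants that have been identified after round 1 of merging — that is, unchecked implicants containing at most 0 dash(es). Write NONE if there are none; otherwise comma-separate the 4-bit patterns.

size-2^0 implicants → 0000(✓)  0010(✓)  0011(✓)  0101(✓)  0110(✓)  0111(✓)  1001(✓)  1010(✓)  1011(✓)  1110(✓)  1111(✓)
size-2^1 implicants → -010(✓)  -011(✓)  -110(✓)  -111(✓)  0-10(✓)  0-11(✓)  00-0  001-(✓)  01-1  011-(✓)  1-10(✓)  1-11(✓)  10-1  101-(✓)  111-(✓)
size-2^2 implicants → --10(✓)  --11(✓)  -01-(✓)  -11-(✓)  0-1-(✓)  1-1-(✓)
size-2^3 implicants → --1-
Unchecked terms (primes): --1-, 00-0, 01-1, 10-1

NONE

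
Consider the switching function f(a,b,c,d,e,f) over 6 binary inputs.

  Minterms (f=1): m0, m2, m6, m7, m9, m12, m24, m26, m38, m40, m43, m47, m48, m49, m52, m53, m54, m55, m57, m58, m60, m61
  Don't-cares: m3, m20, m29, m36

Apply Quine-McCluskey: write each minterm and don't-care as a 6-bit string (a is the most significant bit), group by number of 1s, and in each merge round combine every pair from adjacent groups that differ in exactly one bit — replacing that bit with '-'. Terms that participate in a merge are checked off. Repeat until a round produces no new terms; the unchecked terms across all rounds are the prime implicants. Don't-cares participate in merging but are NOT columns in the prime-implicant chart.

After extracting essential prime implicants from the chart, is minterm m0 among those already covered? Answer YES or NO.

Round 0: 000000✓ 000010✓ 000011✓ 000110✓ 000111✓ 001001 001100 010100✓ 011000✓ 011010✓ 011101✓ 100100✓ 100110✓ 101000 101011✓ 101111✓ 110000✓ 110001✓ 110100✓ 110101✓ 110110✓ 110111✓ 111001✓ 111010✓ 111100✓ 111101✓
Round 1: -00110 -10100 -11010 -11101 000-10✓ 000-11✓ 0000-0 00001-✓ 00011-✓ 0110-0 1-0100✓ 1-0110✓ 1001-0✓ 101-11 11-001✓ 11-100✓ 11-101✓ 110-00✓ 110-01✓ 11000-✓ 1101-0✓ 1101-1✓ 11010-✓ 11011-✓ 111-01✓ 11110-✓
Round 2: 000-1- 1-01-0 11--01 11-10- 110-0- 1101--
PIs = {-00110, -10100, -11010, -11101, 000-1-, 0000-0, 001001, 001100, 0110-0, 1-01-0, 101-11, 101000, 11--01, 11-10-, 110-0-, 1101--}
Coverage chart:
  m0: 0000-0 ←essential
  m2: 000-1-,0000-0
  m6: -00110,000-1-
  m7: 000-1- ←essential
  m9: 001001 ←essential
  m12: 001100 ←essential
  m24: 0110-0 ←essential
  m26: -11010,0110-0
  m38: -00110,1-01-0
  m40: 101000 ←essential
  m43: 101-11 ←essential
  m47: 101-11 ←essential
  m48: 110-0- ←essential
  m49: 11--01,110-0-
  m52: -10100,1-01-0,11-10-,110-0-,1101--
  m53: 11--01,11-10-,110-0-,1101--
  m54: 1-01-0,1101--
  m55: 1101-- ←essential
  m57: 11--01 ←essential
  m58: -11010 ←essential
  m60: 11-10- ←essential
  m61: -11101,11--01,11-10-
Essential: -11010, 000-1-, 0000-0, 001001, 001100, 0110-0, 101-11, 101000, 11--01, 11-10-, 110-0-, 1101--

YES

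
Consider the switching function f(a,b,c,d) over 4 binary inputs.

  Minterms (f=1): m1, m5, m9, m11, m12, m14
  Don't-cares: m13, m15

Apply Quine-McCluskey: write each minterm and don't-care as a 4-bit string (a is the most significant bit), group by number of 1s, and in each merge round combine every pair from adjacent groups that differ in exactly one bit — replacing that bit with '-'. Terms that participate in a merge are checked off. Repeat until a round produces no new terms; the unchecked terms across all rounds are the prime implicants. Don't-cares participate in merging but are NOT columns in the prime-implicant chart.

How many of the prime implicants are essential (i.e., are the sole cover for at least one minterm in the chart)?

[col 0] 0001*, 0101*, 1001*, 1011*, 1100*, 1101*, 1110*, 1111*
[col 1] -001*, -101*, 0-01*, 1-01*, 1-11*, 10-1*, 11-0*, 11-1*, 110-*, 111-*
[col 2] --01, 1--1, 11--
Prime implicants: --01, 1--1, 11--
PI chart (minterm → PIs covering it):
  1 | --01  (sole → essential)
  5 | --01  (sole → essential)
  9 | --01,1--1
  11 | 1--1  (sole → essential)
  12 | 11--  (sole → essential)
  14 | 11--  (sole → essential)
Essential prime implicants: --01, 1--1, 11--

3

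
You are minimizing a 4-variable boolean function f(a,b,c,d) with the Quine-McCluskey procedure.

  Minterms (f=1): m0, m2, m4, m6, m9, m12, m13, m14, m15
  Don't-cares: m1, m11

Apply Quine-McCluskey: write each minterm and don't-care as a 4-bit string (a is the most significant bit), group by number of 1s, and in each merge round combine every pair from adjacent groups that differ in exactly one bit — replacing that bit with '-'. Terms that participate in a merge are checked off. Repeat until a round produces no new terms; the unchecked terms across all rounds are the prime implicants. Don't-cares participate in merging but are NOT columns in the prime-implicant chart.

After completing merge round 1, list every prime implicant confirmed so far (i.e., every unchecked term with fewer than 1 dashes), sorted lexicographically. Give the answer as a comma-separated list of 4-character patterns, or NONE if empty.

NONE

[col 0] 0000*, 0001*, 0010*, 0100*, 0110*, 1001*, 1011*, 1100*, 1101*, 1110*, 1111*
[col 1] -001, -100*, -110*, 0-00*, 0-10*, 00-0*, 000-, 01-0*, 1-01*, 1-11*, 10-1*, 11-0*, 11-1*, 110-*, 111-*
[col 2] -1-0, 0--0, 1--1, 11--
Prime implicants: -001, -1-0, 0--0, 000-, 1--1, 11--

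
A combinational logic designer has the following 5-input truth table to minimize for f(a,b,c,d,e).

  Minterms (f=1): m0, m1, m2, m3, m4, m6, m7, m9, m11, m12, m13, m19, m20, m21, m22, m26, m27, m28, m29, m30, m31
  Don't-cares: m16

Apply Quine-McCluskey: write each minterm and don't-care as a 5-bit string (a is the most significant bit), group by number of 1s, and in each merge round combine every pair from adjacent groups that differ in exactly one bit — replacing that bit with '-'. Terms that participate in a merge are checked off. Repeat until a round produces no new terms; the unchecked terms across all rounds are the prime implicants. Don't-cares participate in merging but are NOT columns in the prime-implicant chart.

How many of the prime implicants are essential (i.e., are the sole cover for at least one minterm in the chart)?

4

size-2^0 implicants → 00000(✓)  00001(✓)  00010(✓)  00011(✓)  00100(✓)  00110(✓)  00111(✓)  01001(✓)  01011(✓)  01100(✓)  01101(✓)  10000(✓)  10011(✓)  10100(✓)  10101(✓)  10110(✓)  11010(✓)  11011(✓)  11100(✓)  11101(✓)  11110(✓)  11111(✓)
size-2^1 implicants → -0000(✓)  -0011(✓)  -0100(✓)  -0110(✓)  -1011(✓)  -1100(✓)  -1101(✓)  0-001(✓)  0-011(✓)  0-100(✓)  00-00(✓)  00-10(✓)  00-11(✓)  000-0(✓)  000-1(✓)  0000-(✓)  0001-(✓)  001-0(✓)  0011-(✓)  01-01  010-1(✓)  0110-(✓)  1-011(✓)  1-100(✓)  1-101(✓)  1-110(✓)  10-00(✓)  101-0(✓)  1010-(✓)  11-10(✓)  11-11(✓)  1101-(✓)  111-0(✓)  111-1(✓)  1110-(✓)  1111-(✓)
size-2^2 implicants → --011  --100  -0-00  -01-0  -110-  0-0-1  00--0  00-1-  000--  1-1-0  1-10-  11-1-  111--
Unchecked terms (primes): --011, --100, -0-00, -01-0, -110-, 0-0-1, 00--0, 00-1-, 000--, 01-01, 1-1-0, 1-10-, 11-1-, 111--
Minterm coverage:
  m0 ⊆ -0-00,00--0,000--
  m1 ⊆ 0-0-1,000--
  m2 ⊆ 00--0,00-1-,000--
  m3 ⊆ --011,0-0-1,00-1-,000--
  m4 ⊆ --100,-0-00,-01-0,00--0
  m6 ⊆ -01-0,00--0,00-1-
  m7 ⊆ 00-1- [E]
  m9 ⊆ 0-0-1,01-01
  m11 ⊆ --011,0-0-1
  m12 ⊆ --100,-110-
  m13 ⊆ -110-,01-01
  m19 ⊆ --011 [E]
  m20 ⊆ --100,-0-00,-01-0,1-1-0,1-10-
  m21 ⊆ 1-10- [E]
  m22 ⊆ -01-0,1-1-0
  m26 ⊆ 11-1- [E]
  m27 ⊆ --011,11-1-
  m28 ⊆ --100,-110-,1-1-0,1-10-,111--
  m29 ⊆ -110-,1-10-,111--
  m30 ⊆ 1-1-0,11-1-,111--
  m31 ⊆ 11-1-,111--
E = {--011, 00-1-, 1-10-, 11-1-}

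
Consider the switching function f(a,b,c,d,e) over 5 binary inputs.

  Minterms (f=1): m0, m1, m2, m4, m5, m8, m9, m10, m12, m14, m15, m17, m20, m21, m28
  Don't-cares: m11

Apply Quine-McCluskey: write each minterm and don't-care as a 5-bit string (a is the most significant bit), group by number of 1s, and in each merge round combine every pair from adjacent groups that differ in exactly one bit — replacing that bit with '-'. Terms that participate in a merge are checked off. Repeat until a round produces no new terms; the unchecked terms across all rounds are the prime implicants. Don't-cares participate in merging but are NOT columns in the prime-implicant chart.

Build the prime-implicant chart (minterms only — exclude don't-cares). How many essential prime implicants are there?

4

Round 0: 00000✓ 00001✓ 00010✓ 00100✓ 00101✓ 01000✓ 01001✓ 01010✓ 01011✓ 01100✓ 01110✓ 01111✓ 10001✓ 10100✓ 10101✓ 11100✓
Round 1: -0001✓ -0100✓ -0101✓ -1100✓ 0-000✓ 0-001✓ 0-010✓ 0-100✓ 00-00✓ 00-01✓ 000-0✓ 0000-✓ 0010-✓ 01-00✓ 01-10✓ 01-11✓ 010-0✓ 010-1✓ 0100-✓ 0101-✓ 011-0✓ 0111-✓ 1-100✓ 10-01✓ 1010-✓
Round 2: --100 -0-01 -010- 0--00 0-0-0 0-00- 00-0- 01--0 01-1- 010--
PIs = {--100, -0-01, -010-, 0--00, 0-0-0, 0-00-, 00-0-, 01--0, 01-1-, 010--}
Coverage chart:
  m0: 0--00,0-0-0,0-00-,00-0-
  m1: -0-01,0-00-,00-0-
  m2: 0-0-0 ←essential
  m4: --100,-010-,0--00,00-0-
  m5: -0-01,-010-,00-0-
  m8: 0--00,0-0-0,0-00-,01--0,010--
  m9: 0-00-,010--
  m10: 0-0-0,01--0,01-1-,010--
  m12: --100,0--00,01--0
  m14: 01--0,01-1-
  m15: 01-1- ←essential
  m17: -0-01 ←essential
  m20: --100,-010-
  m21: -0-01,-010-
  m28: --100 ←essential
Essential: --100, -0-01, 0-0-0, 01-1-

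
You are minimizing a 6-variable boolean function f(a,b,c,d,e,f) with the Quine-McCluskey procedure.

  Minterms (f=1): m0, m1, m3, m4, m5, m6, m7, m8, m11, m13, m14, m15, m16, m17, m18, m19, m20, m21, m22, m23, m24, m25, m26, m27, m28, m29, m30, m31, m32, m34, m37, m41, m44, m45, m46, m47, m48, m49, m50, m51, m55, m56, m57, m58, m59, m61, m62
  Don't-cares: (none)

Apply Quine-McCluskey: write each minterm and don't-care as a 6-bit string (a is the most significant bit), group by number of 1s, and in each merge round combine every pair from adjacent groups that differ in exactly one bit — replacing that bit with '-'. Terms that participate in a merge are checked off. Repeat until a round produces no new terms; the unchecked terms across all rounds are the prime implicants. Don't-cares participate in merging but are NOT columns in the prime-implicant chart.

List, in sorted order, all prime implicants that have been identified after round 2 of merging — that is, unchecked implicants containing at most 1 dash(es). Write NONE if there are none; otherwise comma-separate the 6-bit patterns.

NONE

[col 0] 000000*, 000001*, 000011*, 000100*, 000101*, 000110*, 000111*, 001000*, 001011*, 001101*, 001110*, 001111*, 010000*, 010001*, 010010*, 010011*, 010100*, 010101*, 010110*, 010111*, 011000*, 011001*, 011010*, 011011*, 011100*, 011101*, 011110*, 011111*, 100000*, 100010*, 100101*, 101001*, 101100*, 101101*, 101110*, 101111*, 110000*, 110001*, 110010*, 110011*, 110111*, 111000*, 111001*, 111010*, 111011*, 111101*, 111110*
[col 1] -00000*, -00101*, -01101*, -01110*, -01111*, -10000*, -10001*, -10010*, -10011*, -10111*, -11000*, -11001*, -11010*, -11011*, -11101*, -11110*, 0-0000*, 0-0001*, 0-0011*, 0-0100*, 0-0101*, 0-0110*, 0-0111*, 0-1000*, 0-1011*, 0-1101*, 0-1110*, 0-1111*, 00-000*, 00-011*, 00-101*, 00-110*, 00-111*, 000-00*, 000-01*, 000-11*, 0000-1*, 00000-*, 0001-0*, 0001-1*, 00010-*, 00011-*, 001-11*, 0011-1*, 00111-*, 01-000*, 01-001*, 01-010*, 01-011*, 01-100*, 01-101*, 01-110*, 01-111*, 010-00*, 010-01*, 010-10*, 010-11*, 0100-0*, 0100-1*, 01000-*, 01001-*, 0101-0*, 0101-1*, 01010-*, 01011-*, 011-00*, 011-01*, 011-10*, 011-11*, 0110-0*, 0110-1*, 01100-*, 01101-*, 0111-0*, 0111-1*, 01110-*, 01111-*, 1-0000*, 1-0010*, 1-1001*, 1-1101*, 1-1110*, 10-101*, 1000-0*, 101-01*, 1011-0*, 1011-1*, 10110-*, 10111-*, 11-000*, 11-001*, 11-010*, 11-011*, 110-11*, 1100-0*, 1100-1*, 11000-*, 11001-*, 111-01*, 111-10*, 1110-0*, 1110-1*, 11100-*, 11101-*
[col 2] --0000, --1101, --1110, -0-101, -011-1, -0111-, -1-000*, -1-001*, -1-010*, -1-011*, -10-11, -100-0*, -100-1*, -1000-*, -1001-*, -11-01, -11-10, -110-0*, -110-1*, -1100-*, -1101-*, 0--000, 0--011*, 0--101*, 0--110*, 0--111*, 0-0-00*, 0-0-01*, 0-0-11*, 0-00-1*, 0-000-*, 0-01-0*, 0-01-1*, 0-010-*, 0-011-*, 0-1-11*, 0-11-1*, 0-111-*, 00--11*, 00-1-1*, 00-11-*, 000--1*, 000-0-*, 0001--*, 01--00*, 01--01*, 01--10*, 01--11*, 01-0-0*, 01-0-1*, 01-00-*, 01-01-*, 01-1-0*, 01-1-1*, 01-10-*, 01-11-*, 010--0*, 010--1*, 010-0-*, 010-1-*, 0100--*, 0101--*, 011--0*, 011--1*, 011-0-*, 011-1-*, 0110--*, 0111--*, 1-00-0, 1-1-01, 1011--, 11-0-0*, 11-0-1*, 11-00-*, 11-01-*, 1100--*, 1110--*
[col 3] -1-0-0*, -1-0-1*, -1-00-*, -1-01-*, -100--*, -110--*, 0---11, 0--1-1, 0--11-, 0-0--1, 0-0-0-, 0-01--, 01---0*, 01---1*, 01--0-*, 01--1-*, 01-0--*, 01-1--*, 010---*, 011---*, 11-0--*
[col 4] -1-0--, 01----
Prime implicants: --0000, --1101, --1110, -0-101, -011-1, -0111-, -1-0--, -10-11, -11-01, -11-10, 0---11, 0--000, 0--1-1, 0--11-, 0-0--1, 0-0-0-, 0-01--, 01----, 1-00-0, 1-1-01, 1011--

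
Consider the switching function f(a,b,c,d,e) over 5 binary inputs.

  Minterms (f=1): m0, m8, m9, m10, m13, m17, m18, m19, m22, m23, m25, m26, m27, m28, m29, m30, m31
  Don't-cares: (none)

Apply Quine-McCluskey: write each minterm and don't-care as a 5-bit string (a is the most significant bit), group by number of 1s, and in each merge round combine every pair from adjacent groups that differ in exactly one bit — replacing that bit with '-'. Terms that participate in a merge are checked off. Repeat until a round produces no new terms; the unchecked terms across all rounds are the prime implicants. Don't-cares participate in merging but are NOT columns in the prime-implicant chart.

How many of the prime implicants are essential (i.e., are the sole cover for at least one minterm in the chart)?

[col 0] 00000*, 01000*, 01001*, 01010*, 01101*, 10001*, 10010*, 10011*, 10110*, 10111*, 11001*, 11010*, 11011*, 11100*, 11101*, 11110*, 11111*
[col 1] -1001*, -1010, -1101*, 0-000, 01-01*, 010-0, 0100-, 1-001*, 1-010*, 1-011*, 1-110*, 1-111*, 10-10*, 10-11*, 100-1*, 1001-*, 1011-*, 11-01*, 11-10*, 11-11*, 110-1*, 1101-*, 111-0*, 111-1*, 1110-*, 1111-*
[col 2] -1-01, 1--10*, 1--11*, 1-0-1, 1-01-*, 1-11-*, 10-1-*, 11--1, 11-1-*, 111--
[col 3] 1--1-
Prime implicants: -1-01, -1010, 0-000, 010-0, 0100-, 1--1-, 1-0-1, 11--1, 111--
PI chart (minterm → PIs covering it):
  0 | 0-000  (sole → essential)
  8 | 0-000,010-0,0100-
  9 | -1-01,0100-
  10 | -1010,010-0
  13 | -1-01  (sole → essential)
  17 | 1-0-1  (sole → essential)
  18 | 1--1-  (sole → essential)
  19 | 1--1-,1-0-1
  22 | 1--1-  (sole → essential)
  23 | 1--1-  (sole → essential)
  25 | -1-01,1-0-1,11--1
  26 | -1010,1--1-
  27 | 1--1-,1-0-1,11--1
  28 | 111--  (sole → essential)
  29 | -1-01,11--1,111--
  30 | 1--1-,111--
  31 | 1--1-,11--1,111--
Essential prime implicants: -1-01, 0-000, 1--1-, 1-0-1, 111--

5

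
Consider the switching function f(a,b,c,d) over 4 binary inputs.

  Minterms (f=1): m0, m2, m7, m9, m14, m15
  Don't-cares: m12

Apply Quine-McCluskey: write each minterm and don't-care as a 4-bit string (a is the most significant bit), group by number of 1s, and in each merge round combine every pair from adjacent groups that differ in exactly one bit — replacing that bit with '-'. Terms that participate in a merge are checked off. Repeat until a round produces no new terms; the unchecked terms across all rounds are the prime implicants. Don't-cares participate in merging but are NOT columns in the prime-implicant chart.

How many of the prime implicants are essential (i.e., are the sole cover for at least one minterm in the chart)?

size-2^0 implicants → 0000(✓)  0010(✓)  0111(✓)  1001  1100(✓)  1110(✓)  1111(✓)
size-2^1 implicants → -111  00-0  11-0  111-
Unchecked terms (primes): -111, 00-0, 1001, 11-0, 111-
Minterm coverage:
  m0 ⊆ 00-0 [E]
  m2 ⊆ 00-0 [E]
  m7 ⊆ -111 [E]
  m9 ⊆ 1001 [E]
  m14 ⊆ 11-0,111-
  m15 ⊆ -111,111-
E = {-111, 00-0, 1001}

3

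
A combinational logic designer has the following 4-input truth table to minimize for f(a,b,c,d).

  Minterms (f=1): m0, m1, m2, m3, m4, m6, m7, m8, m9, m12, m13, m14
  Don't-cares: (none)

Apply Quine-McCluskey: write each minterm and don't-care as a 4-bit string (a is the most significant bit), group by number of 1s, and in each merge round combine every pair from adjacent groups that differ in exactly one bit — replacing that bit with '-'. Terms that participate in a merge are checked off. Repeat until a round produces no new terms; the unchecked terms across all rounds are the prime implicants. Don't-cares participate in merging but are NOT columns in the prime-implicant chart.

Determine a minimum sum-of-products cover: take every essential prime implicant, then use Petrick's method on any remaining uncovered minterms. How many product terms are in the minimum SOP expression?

4

Round 0: 0000✓ 0001✓ 0010✓ 0011✓ 0100✓ 0110✓ 0111✓ 1000✓ 1001✓ 1100✓ 1101✓ 1110✓
Round 1: -000✓ -001✓ -100✓ -110✓ 0-00✓ 0-10✓ 0-11✓ 00-0✓ 00-1✓ 000-✓ 001-✓ 01-0✓ 011-✓ 1-00✓ 1-01✓ 100-✓ 11-0✓ 110-✓
Round 2: --00 -00- -1-0 0--0 0-1- 00-- 1-0-
PIs = {--00, -00-, -1-0, 0--0, 0-1-, 00--, 1-0-}
Coverage chart:
  m0: --00,-00-,0--0,00--
  m1: -00-,00--
  m2: 0--0,0-1-,00--
  m3: 0-1-,00--
  m4: --00,-1-0,0--0
  m6: -1-0,0--0,0-1-
  m7: 0-1- ←essential
  m8: --00,-00-,1-0-
  m9: -00-,1-0-
  m12: --00,-1-0,1-0-
  m13: 1-0- ←essential
  m14: -1-0 ←essential
Essential: -1-0, 0-1-, 1-0-
Petrick residual → -00-
Min cover (4 terms): b'c' + bd' + a'c + ac'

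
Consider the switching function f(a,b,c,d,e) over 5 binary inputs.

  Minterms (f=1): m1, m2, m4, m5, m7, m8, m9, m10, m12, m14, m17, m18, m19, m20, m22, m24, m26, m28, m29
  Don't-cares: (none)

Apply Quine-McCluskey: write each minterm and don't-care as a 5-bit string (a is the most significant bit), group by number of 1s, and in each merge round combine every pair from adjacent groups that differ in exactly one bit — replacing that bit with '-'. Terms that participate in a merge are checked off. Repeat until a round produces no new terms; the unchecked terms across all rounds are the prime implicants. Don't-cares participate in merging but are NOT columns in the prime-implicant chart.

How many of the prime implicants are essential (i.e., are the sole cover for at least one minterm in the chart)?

[col 0] 00001*, 00010*, 00100*, 00101*, 00111*, 01000*, 01001*, 01010*, 01100*, 01110*, 10001*, 10010*, 10011*, 10100*, 10110*, 11000*, 11010*, 11100*, 11101*
[col 1] -0001, -0010*, -0100*, -1000*, -1010*, -1100*, 0-001, 0-010*, 0-100*, 00-01, 001-1, 0010-, 01-00*, 01-10*, 010-0*, 0100-, 011-0*, 1-010*, 1-100*, 10-10, 100-1, 1001-, 101-0, 11-00*, 110-0*, 1110-
[col 2] --010, --100, -1-00, -10-0, 01--0
Prime implicants: --010, --100, -0001, -1-00, -10-0, 0-001, 00-01, 001-1, 0010-, 01--0, 0100-, 10-10, 100-1, 1001-, 101-0, 1110-
PI chart (minterm → PIs covering it):
  1 | -0001,0-001,00-01
  2 | --010  (sole → essential)
  4 | --100,0010-
  5 | 00-01,001-1,0010-
  7 | 001-1  (sole → essential)
  8 | -1-00,-10-0,01--0,0100-
  9 | 0-001,0100-
  10 | --010,-10-0,01--0
  12 | --100,-1-00,01--0
  14 | 01--0  (sole → essential)
  17 | -0001,100-1
  18 | --010,10-10,1001-
  19 | 100-1,1001-
  20 | --100,101-0
  22 | 10-10,101-0
  24 | -1-00,-10-0
  26 | --010,-10-0
  28 | --100,-1-00,1110-
  29 | 1110-  (sole → essential)
Essential prime implicants: --010, 001-1, 01--0, 1110-

4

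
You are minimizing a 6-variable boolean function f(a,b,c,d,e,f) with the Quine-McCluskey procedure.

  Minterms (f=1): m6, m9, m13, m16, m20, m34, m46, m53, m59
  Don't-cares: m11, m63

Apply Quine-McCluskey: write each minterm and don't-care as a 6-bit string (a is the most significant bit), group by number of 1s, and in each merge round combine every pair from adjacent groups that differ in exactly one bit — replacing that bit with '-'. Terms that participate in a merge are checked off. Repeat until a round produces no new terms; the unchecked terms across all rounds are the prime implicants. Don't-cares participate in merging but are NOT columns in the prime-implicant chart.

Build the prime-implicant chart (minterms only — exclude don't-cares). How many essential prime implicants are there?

7

[col 0] 000110, 001001*, 001011*, 001101*, 010000*, 010100*, 100010, 101110, 110101, 111011*, 111111*
[col 1] 001-01, 0010-1, 010-00, 111-11
Prime implicants: 000110, 001-01, 0010-1, 010-00, 100010, 101110, 110101, 111-11
PI chart (minterm → PIs covering it):
  6 | 000110  (sole → essential)
  9 | 001-01,0010-1
  13 | 001-01  (sole → essential)
  16 | 010-00  (sole → essential)
  20 | 010-00  (sole → essential)
  34 | 100010  (sole → essential)
  46 | 101110  (sole → essential)
  53 | 110101  (sole → essential)
  59 | 111-11  (sole → essential)
Essential prime implicants: 000110, 001-01, 010-00, 100010, 101110, 110101, 111-11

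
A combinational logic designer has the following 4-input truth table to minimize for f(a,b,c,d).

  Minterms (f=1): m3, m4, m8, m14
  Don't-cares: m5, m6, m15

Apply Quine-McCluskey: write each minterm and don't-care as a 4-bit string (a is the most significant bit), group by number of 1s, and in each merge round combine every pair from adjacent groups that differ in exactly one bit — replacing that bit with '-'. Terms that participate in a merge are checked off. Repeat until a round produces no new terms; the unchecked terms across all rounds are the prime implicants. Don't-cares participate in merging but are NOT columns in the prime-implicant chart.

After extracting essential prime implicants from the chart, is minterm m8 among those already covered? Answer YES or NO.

size-2^0 implicants → 0011  0100(✓)  0101(✓)  0110(✓)  1000  1110(✓)  1111(✓)
size-2^1 implicants → -110  01-0  010-  111-
Unchecked terms (primes): -110, 0011, 01-0, 010-, 1000, 111-
Minterm coverage:
  m3 ⊆ 0011 [E]
  m4 ⊆ 01-0,010-
  m8 ⊆ 1000 [E]
  m14 ⊆ -110,111-
E = {0011, 1000}

YES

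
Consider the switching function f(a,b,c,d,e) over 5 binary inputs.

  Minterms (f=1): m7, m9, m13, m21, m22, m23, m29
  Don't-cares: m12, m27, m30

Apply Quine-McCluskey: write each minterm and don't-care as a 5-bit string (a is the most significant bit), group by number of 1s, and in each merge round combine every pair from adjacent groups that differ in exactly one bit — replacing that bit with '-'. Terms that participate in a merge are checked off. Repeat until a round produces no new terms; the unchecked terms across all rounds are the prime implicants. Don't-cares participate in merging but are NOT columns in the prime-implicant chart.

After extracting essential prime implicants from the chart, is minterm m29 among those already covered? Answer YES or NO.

size-2^0 implicants → 00111(✓)  01001(✓)  01100(✓)  01101(✓)  10101(✓)  10110(✓)  10111(✓)  11011  11101(✓)  11110(✓)
size-2^1 implicants → -0111  -1101  01-01  0110-  1-101  1-110  101-1  1011-
Unchecked terms (primes): -0111, -1101, 01-01, 0110-, 1-101, 1-110, 101-1, 1011-, 11011
Minterm coverage:
  m7 ⊆ -0111 [E]
  m9 ⊆ 01-01 [E]
  m13 ⊆ -1101,01-01,0110-
  m21 ⊆ 1-101,101-1
  m22 ⊆ 1-110,1011-
  m23 ⊆ -0111,101-1,1011-
  m29 ⊆ -1101,1-101
E = {-0111, 01-01}

NO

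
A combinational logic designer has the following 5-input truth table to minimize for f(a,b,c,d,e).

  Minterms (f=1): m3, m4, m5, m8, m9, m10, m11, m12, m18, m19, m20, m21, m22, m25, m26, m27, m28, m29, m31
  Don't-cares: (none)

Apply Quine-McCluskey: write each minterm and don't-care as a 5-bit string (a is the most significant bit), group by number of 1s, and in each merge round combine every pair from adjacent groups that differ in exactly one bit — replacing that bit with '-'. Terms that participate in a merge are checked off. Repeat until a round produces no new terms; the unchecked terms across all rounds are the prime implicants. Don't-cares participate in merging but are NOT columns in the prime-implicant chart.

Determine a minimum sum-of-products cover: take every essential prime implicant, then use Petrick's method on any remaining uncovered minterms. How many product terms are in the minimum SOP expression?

[col 0] 00011*, 00100*, 00101*, 01000*, 01001*, 01010*, 01011*, 01100*, 10010*, 10011*, 10100*, 10101*, 10110*, 11001*, 11010*, 11011*, 11100*, 11101*, 11111*
[col 1] -0011*, -0100*, -0101*, -1001*, -1010*, -1011*, -1100*, 0-011*, 0-100*, 0010-*, 01-00, 010-0*, 010-1*, 0100-*, 0101-*, 1-010*, 1-011*, 1-100*, 1-101*, 10-10, 1001-*, 101-0, 1010-*, 11-01*, 11-11*, 110-1*, 1101-*, 111-1*, 1110-*
[col 2] --011, --100, -010-, -10-1, -101-, 010--, 1-01-, 1-10-, 11--1
Prime implicants: --011, --100, -010-, -10-1, -101-, 01-00, 010--, 1-01-, 1-10-, 10-10, 101-0, 11--1
PI chart (minterm → PIs covering it):
  3 | --011  (sole → essential)
  4 | --100,-010-
  5 | -010-  (sole → essential)
  8 | 01-00,010--
  9 | -10-1,010--
  10 | -101-,010--
  11 | --011,-10-1,-101-,010--
  12 | --100,01-00
  18 | 1-01-,10-10
  19 | --011,1-01-
  20 | --100,-010-,1-10-,101-0
  21 | -010-,1-10-
  22 | 10-10,101-0
  25 | -10-1,11--1
  26 | -101-,1-01-
  27 | --011,-10-1,-101-,1-01-,11--1
  28 | --100,1-10-
  29 | 1-10-,11--1
  31 | 11--1  (sole → essential)
Essential prime implicants: --011, -010-, 11--1
Petrick residual → --100, -101-, 010--, 10-10
Minimum SOP uses 7 PIs: c'de + cd'e' + b'cd' + bc'd + a'bc' + ab'de' + abe

7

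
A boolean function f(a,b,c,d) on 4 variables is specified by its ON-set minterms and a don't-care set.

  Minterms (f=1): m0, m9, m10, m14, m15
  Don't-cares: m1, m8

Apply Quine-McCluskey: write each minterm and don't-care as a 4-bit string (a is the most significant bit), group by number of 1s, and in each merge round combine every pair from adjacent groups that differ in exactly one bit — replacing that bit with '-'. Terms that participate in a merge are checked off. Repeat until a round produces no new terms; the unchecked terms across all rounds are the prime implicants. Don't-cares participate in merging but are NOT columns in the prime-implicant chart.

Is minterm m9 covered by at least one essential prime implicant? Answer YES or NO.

size-2^0 implicants → 0000(✓)  0001(✓)  1000(✓)  1001(✓)  1010(✓)  1110(✓)  1111(✓)
size-2^1 implicants → -000(✓)  -001(✓)  000-(✓)  1-10  10-0  100-(✓)  111-
size-2^2 implicants → -00-
Unchecked terms (primes): -00-, 1-10, 10-0, 111-
Minterm coverage:
  m0 ⊆ -00- [E]
  m9 ⊆ -00- [E]
  m10 ⊆ 1-10,10-0
  m14 ⊆ 1-10,111-
  m15 ⊆ 111- [E]
E = {-00-, 111-}

YES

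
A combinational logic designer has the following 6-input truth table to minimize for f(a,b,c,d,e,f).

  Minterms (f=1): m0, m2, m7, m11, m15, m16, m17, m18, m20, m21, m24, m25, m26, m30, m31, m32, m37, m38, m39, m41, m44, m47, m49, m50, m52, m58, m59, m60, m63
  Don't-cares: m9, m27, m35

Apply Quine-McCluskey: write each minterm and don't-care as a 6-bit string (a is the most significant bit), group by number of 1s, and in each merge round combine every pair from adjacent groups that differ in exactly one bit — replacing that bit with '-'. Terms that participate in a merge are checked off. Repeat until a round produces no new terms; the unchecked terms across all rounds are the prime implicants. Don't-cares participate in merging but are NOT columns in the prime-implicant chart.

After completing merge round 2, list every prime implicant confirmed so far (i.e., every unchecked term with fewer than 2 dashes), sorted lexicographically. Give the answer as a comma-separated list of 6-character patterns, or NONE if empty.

Round 0: 000000✓ 000010✓ 000111✓ 001001✓ 001011✓ 001111✓ 010000✓ 010001✓ 010010✓ 010100✓ 010101✓ 011000✓ 011001✓ 011010✓ 011011✓ 011110✓ 011111✓ 100000✓ 100011✓ 100101✓ 100110✓ 100111✓ 101001✓ 101100✓ 101111✓ 110001✓ 110010✓ 110100✓ 111010✓ 111011✓ 111100✓ 111111✓
Round 1: -00000 -00111✓ -01001 -01111✓ -10001 -10010✓ -10100 -11010✓ -11011✓ -11111✓ 0-0000✓ 0-0010✓ 0-1001✓ 0-1011✓ 0-1111✓ 00-111✓ 0000-0✓ 001-11✓ 0010-1✓ 01-000✓ 01-001✓ 01-010✓ 010-00✓ 010-01✓ 0100-0✓ 01000-✓ 01010-✓ 011-10✓ 011-11✓ 0110-0✓ 0110-1✓ 01100-✓ 01101-✓ 01111-✓ 1-1100 1-1111✓ 10-111✓ 100-11 1001-1 10011- 11-010✓ 11-100 111-11✓ 11101-✓
Round 2: --1111 -0-111 -1-010 -11-11 -1101- 0-00-0 0-1-11 0-10-1 01-0-0 01-00- 010-0- 011-1- 0110--
PIs = {--1111, -0-111, -00000, -01001, -1-010, -10001, -10100, -11-11, -1101-, 0-00-0, 0-1-11, 0-10-1, 01-0-0, 01-00-, 010-0-, 011-1-, 0110--, 1-1100, 100-11, 1001-1, 10011-, 11-100}

-00000, -01001, -10001, -10100, 1-1100, 100-11, 1001-1, 10011-, 11-100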